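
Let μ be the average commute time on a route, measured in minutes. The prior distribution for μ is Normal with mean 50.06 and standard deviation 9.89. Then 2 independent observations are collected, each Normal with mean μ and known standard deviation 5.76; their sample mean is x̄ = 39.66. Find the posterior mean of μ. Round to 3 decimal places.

Prior precision 1/τ₀² = 1/9.89² = 0.0102237; data precision n/σ² = 2/5.76² = 0.0602816.
Posterior precision = 0.0102237 + 0.0602816 = 0.0705053.
Posterior mean = (0.0102237·50.06 + 0.0602816·39.66) / 0.0705053 = 41.168.

Posterior mean ≈ 41.168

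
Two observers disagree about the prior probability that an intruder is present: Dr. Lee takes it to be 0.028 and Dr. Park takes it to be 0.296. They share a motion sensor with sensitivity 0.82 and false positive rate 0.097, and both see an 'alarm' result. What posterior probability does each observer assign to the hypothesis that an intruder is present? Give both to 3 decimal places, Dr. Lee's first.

Dr. Lee: 0.196; Dr. Park: 0.780

The likelihood ratio for an 'alarm' result is 0.82/0.097 = 8.4536.
Dr. Lee: prior odds 0.028/0.972 = 0.028807; posterior odds 0.24352; posterior probability 0.196.
Dr. Park: prior odds 0.296/0.704 = 0.42045; posterior odds 3.5544; posterior probability 0.780.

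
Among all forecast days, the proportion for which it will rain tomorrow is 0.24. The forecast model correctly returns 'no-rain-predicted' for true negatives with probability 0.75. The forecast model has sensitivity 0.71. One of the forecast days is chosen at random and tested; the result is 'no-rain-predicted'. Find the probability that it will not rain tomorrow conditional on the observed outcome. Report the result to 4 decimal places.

P(¬H | E) ≈ 0.8912

Let H be the event that it will rain tomorrow. P(H) = 0.24, so P(¬H) = 0.76. With E the 'no-rain-predicted' result, P(E|H) = 0.29 and P(E|¬H) = 0.75.
P(E) = 0.29·0.24 + 0.75·0.76 = 0.069600 + 0.57000 = 0.63960.
By Bayes' theorem, P(H|E) = 0.069600 / 0.63960 = 0.1088. Hence P(¬H|E) = 1 − 0.1088 = 0.8912.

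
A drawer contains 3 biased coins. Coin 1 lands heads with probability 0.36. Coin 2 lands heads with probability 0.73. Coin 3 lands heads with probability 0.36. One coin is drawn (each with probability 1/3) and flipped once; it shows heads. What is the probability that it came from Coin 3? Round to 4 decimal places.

Tabulate prior·likelihood by source: [1] prior 0.333333, lik 0.36, product 0.1200; [2] prior 0.333333, lik 0.73, product 0.2433; [3] prior 0.333333, lik 0.36, product 0.1200.
Normalizing constant = 0.48333; the posterior for Coin 3 is its product over the sum, 0.1200/0.48333 = 0.2483.

Posterior probability ≈ 0.2483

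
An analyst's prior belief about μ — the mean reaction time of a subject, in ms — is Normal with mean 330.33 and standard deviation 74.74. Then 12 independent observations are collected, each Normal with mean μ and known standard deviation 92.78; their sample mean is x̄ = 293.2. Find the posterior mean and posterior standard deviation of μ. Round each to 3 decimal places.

Posterior mean ≈ 297.425; posterior SD ≈ 25.213

With known σ, the Normal prior is conjugate. Weight on the data is w = (n/σ²)/(n/σ² + 1/τ₀²) = 0.00139403/(0.00139403+0.00017902) = 0.88620.
Posterior mean = w·x̄ + (1−w)·μ₀ = 0.88620·293.2 + 0.11380·330.33 = 297.425. Posterior variance = 1/(0.00139403+0.00017902) = 635.708, so SD = 25.213.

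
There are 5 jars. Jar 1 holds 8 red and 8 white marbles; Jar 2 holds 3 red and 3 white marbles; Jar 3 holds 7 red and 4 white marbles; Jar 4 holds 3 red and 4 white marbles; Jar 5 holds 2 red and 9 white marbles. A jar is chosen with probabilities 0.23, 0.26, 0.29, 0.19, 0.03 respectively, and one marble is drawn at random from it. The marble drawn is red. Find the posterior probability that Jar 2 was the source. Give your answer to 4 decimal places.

P(red|Jar 1) = 0.5; P(red|Jar 2) = 0.5; P(red|Jar 3) = 0.6364; P(red|Jar 4) = 0.4286; P(red|Jar 5) = 0.1818.
Prior × likelihood for each source: 0.23·0.5=0.1150, 0.26·0.5=0.1300, 0.29·0.6364=0.1845, 0.19·0.4286=0.08143, 0.03·0.1818=0.005455. Summing gives P(red) = 0.51643.
P(Jar 2 | red) = 0.1300 / 0.51643 = 0.2517.

Posterior probability ≈ 0.2517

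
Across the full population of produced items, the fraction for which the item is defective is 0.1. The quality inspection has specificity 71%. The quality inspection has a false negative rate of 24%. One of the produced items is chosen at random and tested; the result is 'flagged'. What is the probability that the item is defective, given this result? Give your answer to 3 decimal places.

Write H for 'the item is defective'. Prior odds H:¬H = 0.1/0.9 = 0.11111. For the 'flagged' outcome, the likelihood ratio is 0.76/0.29 = 2.6207.
Posterior odds = 0.11111 × 2.6207 = 0.29119, so P(H|E) = 0.29119/(1+0.29119) = 0.226.

P(H | E) ≈ 0.226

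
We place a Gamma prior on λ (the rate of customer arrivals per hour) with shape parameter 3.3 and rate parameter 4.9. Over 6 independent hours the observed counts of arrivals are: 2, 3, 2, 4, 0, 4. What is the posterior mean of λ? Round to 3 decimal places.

Total count ∑xᵢ = 15 over n = 6 hours.
Gamma is conjugate to the Poisson likelihood: posterior is Gamma(shape = 3.3+15 = 18.3, rate = 4.9+6 = 10.9).
Posterior mean = shape/rate = 18.3/10.9 = 1.679.

Posterior mean ≈ 1.679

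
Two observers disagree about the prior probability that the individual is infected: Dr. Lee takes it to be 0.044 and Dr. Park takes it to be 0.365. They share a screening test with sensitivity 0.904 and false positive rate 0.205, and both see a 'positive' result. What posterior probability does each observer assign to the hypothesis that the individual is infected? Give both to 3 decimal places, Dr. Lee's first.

P('+'|H) = 0.904, P('+'|¬H) = 0.205.
Dr. Lee: numerator 0.904·0.044 = 0.039776; evidence = 0.039776+0.205·0.956 = 0.23576; posterior = 0.169.
Dr. Park: numerator 0.904·0.365 = 0.32996; evidence = 0.32996+0.205·0.635 = 0.46013; posterior = 0.717.

Dr. Lee: 0.169; Dr. Park: 0.717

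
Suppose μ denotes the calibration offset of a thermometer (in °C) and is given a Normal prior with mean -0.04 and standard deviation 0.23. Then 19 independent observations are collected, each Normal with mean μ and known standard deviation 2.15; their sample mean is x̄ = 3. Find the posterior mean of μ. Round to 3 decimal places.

Posterior mean ≈ 0.503

Prior precision 1/τ₀² = 1/0.23² = 18.9036; data precision n/σ² = 19/2.15² = 4.11033.
Posterior precision = 18.9036 + 4.11033 = 23.0139.
Posterior mean = (18.9036·-0.04 + 4.11033·3) / 23.0139 = 0.503.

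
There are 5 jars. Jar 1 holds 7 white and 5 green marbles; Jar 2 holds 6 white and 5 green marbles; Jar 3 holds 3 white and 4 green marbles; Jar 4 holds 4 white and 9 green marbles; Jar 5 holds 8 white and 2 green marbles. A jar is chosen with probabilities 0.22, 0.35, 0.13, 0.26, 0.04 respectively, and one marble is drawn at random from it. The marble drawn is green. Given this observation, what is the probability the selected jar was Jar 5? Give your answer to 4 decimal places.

Posterior probability ≈ 0.0156

Tabulate prior·likelihood by source: [1] prior 0.22, lik 0.4167, product 0.09167; [2] prior 0.35, lik 0.4545, product 0.1591; [3] prior 0.13, lik 0.5714, product 0.07429; [4] prior 0.26, lik 0.6923, product 0.1800; [5] prior 0.04, lik 0.2, product 0.008000.
Normalizing constant = 0.51304; the posterior for Jar 5 is its product over the sum, 0.008000/0.51304 = 0.0156.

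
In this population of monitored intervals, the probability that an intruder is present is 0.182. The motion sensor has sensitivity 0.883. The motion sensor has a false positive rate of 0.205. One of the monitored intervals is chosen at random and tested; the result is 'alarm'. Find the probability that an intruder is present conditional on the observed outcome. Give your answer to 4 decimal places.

Let H be the event that an intruder is present. P(H) = 0.182, so P(¬H) = 0.818. With E the 'alarm' result, P(E|H) = 0.883 and P(E|¬H) = 0.205.
P(E) = 0.883·0.182 + 0.205·0.818 = 0.16071 + 0.16769 = 0.32840.
By Bayes' theorem, P(H|E) = 0.16071 / 0.32840 = 0.4894.

P(H | E) ≈ 0.4894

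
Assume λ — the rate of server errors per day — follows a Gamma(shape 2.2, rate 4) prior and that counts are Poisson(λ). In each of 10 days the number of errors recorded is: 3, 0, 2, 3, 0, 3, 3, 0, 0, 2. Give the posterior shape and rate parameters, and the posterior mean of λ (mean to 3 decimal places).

The Poisson likelihood adds the total count to the shape and the number of exposure periods to the rate. Here ∑xᵢ = 16 and n = 10, so shape 2.2→18.2 and rate 4→14.
E[λ | data] = 18.2/14 = 1.300.

Posterior: Gamma(shape=18.2, rate=14); mean ≈ 1.300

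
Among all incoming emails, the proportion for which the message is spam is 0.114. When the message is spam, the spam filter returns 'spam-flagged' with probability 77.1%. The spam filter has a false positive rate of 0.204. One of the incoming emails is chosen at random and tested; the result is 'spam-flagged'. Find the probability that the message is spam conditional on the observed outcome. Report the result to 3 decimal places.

P(H | E) ≈ 0.327

Let H be the event that the message is spam. P(H) = 0.114, so P(¬H) = 0.886. With E the 'spam-flagged' result, P(E|H) = 0.771 and P(E|¬H) = 0.204.
P(E) = 0.771·0.114 + 0.204·0.886 = 0.087894 + 0.18074 = 0.26864.
By Bayes' theorem, P(H|E) = 0.087894 / 0.26864 = 0.327.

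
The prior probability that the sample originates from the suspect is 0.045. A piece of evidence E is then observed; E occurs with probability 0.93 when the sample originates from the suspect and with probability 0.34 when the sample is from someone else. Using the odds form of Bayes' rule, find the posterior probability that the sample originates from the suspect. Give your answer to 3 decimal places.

Posterior probability ≈ 0.114

Prior odds = 0.045/(1−0.045) = 0.047120.
Likelihood ratio for E = 0.93/0.34 = 2.7353.
Posterior odds = prior odds × LR = 0.12889.
Posterior probability = odds/(1+odds) = 0.12889/1.1289 = 0.114.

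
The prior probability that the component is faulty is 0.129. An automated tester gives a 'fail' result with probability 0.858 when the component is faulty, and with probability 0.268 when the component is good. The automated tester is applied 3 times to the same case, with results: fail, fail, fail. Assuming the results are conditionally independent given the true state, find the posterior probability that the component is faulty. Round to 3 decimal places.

Posterior P(H) ≈ 0.829

Let H be the event that the component is faulty; start with P(H) = 0.129. P('fail'|H) = 0.858, P('fail'|¬H) = 0.268.
Update on result 1 ('fail'): P(H) ← 0.858·0.1290 / (0.858·0.1290 + 0.268·0.8710) = 0.11068/0.34411 = 0.3216.
Update on result 2 ('fail'): P(H) ← 0.858·0.3216 / (0.858·0.3216 + 0.268·0.6784) = 0.27597/0.45777 = 0.6029.
Update on result 3 ('fail'): P(H) ← 0.858·0.6029 / (0.858·0.6029 + 0.268·0.3971) = 0.51726/0.62369 = 0.8293.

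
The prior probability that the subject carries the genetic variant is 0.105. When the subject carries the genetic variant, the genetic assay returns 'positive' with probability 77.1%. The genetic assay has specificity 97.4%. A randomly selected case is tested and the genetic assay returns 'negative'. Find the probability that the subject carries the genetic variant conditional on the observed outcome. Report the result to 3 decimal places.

P(H | E) ≈ 0.027

Write H for 'the subject carries the genetic variant'. Prior odds H:¬H = 0.105/0.895 = 0.11732. For the 'negative' outcome, the likelihood ratio is 0.229/0.974 = 0.23511.
Posterior odds = 0.11732 × 0.23511 = 0.027583, so P(H|E) = 0.027583/(1+0.027583) = 0.027.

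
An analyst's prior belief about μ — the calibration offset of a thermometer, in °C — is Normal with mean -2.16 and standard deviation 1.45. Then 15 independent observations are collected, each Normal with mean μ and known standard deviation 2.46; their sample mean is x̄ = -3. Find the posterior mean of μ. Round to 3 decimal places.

Prior precision 1/τ₀² = 1/1.45² = 0.475624; data precision n/σ² = 15/2.46² = 2.47868.
Posterior precision = 0.475624 + 2.47868 = 2.95431.
Posterior mean = (0.475624·-2.16 + 2.47868·-3) / 2.95431 = -2.865.

Posterior mean ≈ -2.865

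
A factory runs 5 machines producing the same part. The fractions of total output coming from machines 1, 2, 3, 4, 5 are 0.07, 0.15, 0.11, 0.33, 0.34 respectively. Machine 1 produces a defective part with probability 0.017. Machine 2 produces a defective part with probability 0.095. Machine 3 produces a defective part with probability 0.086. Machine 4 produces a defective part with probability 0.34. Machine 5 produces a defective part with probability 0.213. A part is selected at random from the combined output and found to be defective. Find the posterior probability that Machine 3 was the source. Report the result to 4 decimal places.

P(defective|M1) = 0.017; P(defective|M2) = 0.095; P(defective|M3) = 0.086; P(defective|M4) = 0.34; P(defective|M5) = 0.213.
Prior × likelihood for each source: 0.07·0.017=0.001190, 0.15·0.095=0.01425, 0.11·0.086=0.009460, 0.33·0.34=0.1122, 0.34·0.213=0.07242. Summing gives P(defective) = 0.20952.
P(Machine 3 | defective) = 0.009460 / 0.20952 = 0.0452.

Posterior probability ≈ 0.0452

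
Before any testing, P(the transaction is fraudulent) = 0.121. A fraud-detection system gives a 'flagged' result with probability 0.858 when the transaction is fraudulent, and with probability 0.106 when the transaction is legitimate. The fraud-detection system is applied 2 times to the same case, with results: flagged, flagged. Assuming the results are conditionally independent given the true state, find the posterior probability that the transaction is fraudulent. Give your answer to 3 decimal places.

Posterior P(H) ≈ 0.900

Let H be the event that the transaction is fraudulent; start with P(H) = 0.121. P('flagged'|H) = 0.858, P('flagged'|¬H) = 0.106.
Update on result 1 ('flagged'): P(H) ← 0.858·0.1210 / (0.858·0.1210 + 0.106·0.8790) = 0.10382/0.19699 = 0.5270.
Update on result 2 ('flagged'): P(H) ← 0.858·0.5270 / (0.858·0.5270 + 0.106·0.4730) = 0.45218/0.50232 = 0.9002.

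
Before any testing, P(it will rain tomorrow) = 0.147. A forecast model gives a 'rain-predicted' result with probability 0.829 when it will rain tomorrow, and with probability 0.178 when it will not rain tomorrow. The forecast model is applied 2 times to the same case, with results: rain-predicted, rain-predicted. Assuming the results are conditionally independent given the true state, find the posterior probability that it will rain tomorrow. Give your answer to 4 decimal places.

Posterior P(H) ≈ 0.7889

With H the event that it will rain tomorrow, the joint likelihood of the observed sequence is P(data|H) = 0.829·0.829 = 0.68724 and P(data|¬H) = 0.178·0.178 = 0.031684.
Bayes: P(H|data) = 0.147·0.68724 / (0.147·0.68724 + 0.853·0.031684) = 0.10102/0.12805 = 0.7889.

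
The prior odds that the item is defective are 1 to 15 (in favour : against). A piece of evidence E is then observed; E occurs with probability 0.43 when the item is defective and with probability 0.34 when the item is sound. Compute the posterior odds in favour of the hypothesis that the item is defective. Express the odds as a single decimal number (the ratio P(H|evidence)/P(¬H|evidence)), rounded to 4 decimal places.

Posterior odds ≈ 0.0843

Prior odds = 1/15 = 0.066667. In log-odds, ln(0.066667) = -2.7081.
Add log likelihood ratio: ln(1.2647) = 0.23484.
Posterior log-odds = -2.4732, so posterior odds = exp(-2.4732) = 0.084314.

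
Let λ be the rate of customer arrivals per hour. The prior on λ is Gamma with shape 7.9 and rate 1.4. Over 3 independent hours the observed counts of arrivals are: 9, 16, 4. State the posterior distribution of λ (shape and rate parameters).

Posterior: Gamma(shape=36.9, rate=4.4)

Total count ∑xᵢ = 29 over n = 3 hours.
Gamma is conjugate to the Poisson likelihood: posterior is Gamma(shape = 7.9+29 = 36.9, rate = 1.4+3 = 4.4).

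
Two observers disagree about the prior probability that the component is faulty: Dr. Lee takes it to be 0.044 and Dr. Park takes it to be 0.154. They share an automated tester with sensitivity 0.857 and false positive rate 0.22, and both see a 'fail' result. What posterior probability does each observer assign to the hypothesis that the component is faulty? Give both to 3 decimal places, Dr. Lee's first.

Dr. Lee: 0.152; Dr. Park: 0.415

The likelihood ratio for a 'fail' result is 0.857/0.22 = 3.8955.
Dr. Lee: prior odds 0.044/0.956 = 0.046025; posterior odds 0.17929; posterior probability 0.152.
Dr. Park: prior odds 0.154/0.846 = 0.18203; posterior odds 0.70910; posterior probability 0.415.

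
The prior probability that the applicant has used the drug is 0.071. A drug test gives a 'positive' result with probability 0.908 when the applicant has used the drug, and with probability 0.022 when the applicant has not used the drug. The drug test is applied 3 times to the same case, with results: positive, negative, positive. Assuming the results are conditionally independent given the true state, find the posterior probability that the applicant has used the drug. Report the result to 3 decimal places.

Posterior P(H) ≈ 0.925

Let H be the event that the applicant has used the drug; start with P(H) = 0.071. P('positive'|H) = 0.908, P('positive'|¬H) = 0.022.
Update on result 1 ('positive'): P(H) ← 0.908·0.0710 / (0.908·0.0710 + 0.022·0.9290) = 0.064468/0.084906 = 0.7593.
Update on result 2 ('negative'): P(H) ← 0.092·0.7593 / (0.092·0.7593 + 0.978·0.2407) = 0.069854/0.30527 = 0.2288.
Update on result 3 ('positive'): P(H) ← 0.908·0.2288 / (0.908·0.2288 + 0.022·0.7712) = 0.20777/0.22474 = 0.9245.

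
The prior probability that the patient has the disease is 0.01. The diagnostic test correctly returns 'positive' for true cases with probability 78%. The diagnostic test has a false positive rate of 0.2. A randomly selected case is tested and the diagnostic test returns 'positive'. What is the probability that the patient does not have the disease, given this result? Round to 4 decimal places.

Let H be the event that the patient has the disease. P(H) = 0.01, so P(¬H) = 0.99. With E the 'positive' result, P(E|H) = 0.78 and P(E|¬H) = 0.2.
P(E) = 0.78·0.01 + 0.2·0.99 = 0.0078000 + 0.19800 = 0.20580.
By Bayes' theorem, P(H|E) = 0.0078000 / 0.20580 = 0.0379. Hence P(¬H|E) = 1 − 0.0379 = 0.9621.

P(¬H | E) ≈ 0.9621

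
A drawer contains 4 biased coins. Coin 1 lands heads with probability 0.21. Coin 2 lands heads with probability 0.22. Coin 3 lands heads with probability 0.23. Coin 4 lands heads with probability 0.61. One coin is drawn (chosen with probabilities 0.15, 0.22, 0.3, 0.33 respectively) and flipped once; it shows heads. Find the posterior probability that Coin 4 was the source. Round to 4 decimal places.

Posterior probability ≈ 0.5748

P(heads|C1) = 0.21; P(heads|C2) = 0.22; P(heads|C3) = 0.23; P(heads|C4) = 0.61.
Prior × likelihood for each source: 0.15·0.21=0.03150, 0.22·0.22=0.04840, 0.3·0.23=0.06900, 0.33·0.61=0.2013. Summing gives P(heads) = 0.35020.
P(Coin 4 | heads) = 0.2013 / 0.35020 = 0.5748.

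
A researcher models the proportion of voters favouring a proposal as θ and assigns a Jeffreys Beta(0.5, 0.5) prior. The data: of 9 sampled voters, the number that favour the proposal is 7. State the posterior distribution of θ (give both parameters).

Posterior: Beta(7.5, 2.5)

Observing 7 successes and 2 failures updates Beta(0.5, 0.5) by adding the success and failure counts to the two shape parameters: α = 0.5+7 = 7.5, β = 0.5+2 = 2.5.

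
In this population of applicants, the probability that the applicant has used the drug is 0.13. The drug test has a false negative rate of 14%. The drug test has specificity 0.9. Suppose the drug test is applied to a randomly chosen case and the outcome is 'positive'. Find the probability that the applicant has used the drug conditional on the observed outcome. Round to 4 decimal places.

Write H for 'the applicant has used the drug'. Prior odds H:¬H = 0.13/0.87 = 0.14943. For the 'positive' outcome, the likelihood ratio is 0.86/0.1 = 8.6000.
Posterior odds = 0.14943 × 8.6000 = 1.2851, so P(H|E) = 1.2851/(1+1.2851) = 0.5624.

P(H | E) ≈ 0.5624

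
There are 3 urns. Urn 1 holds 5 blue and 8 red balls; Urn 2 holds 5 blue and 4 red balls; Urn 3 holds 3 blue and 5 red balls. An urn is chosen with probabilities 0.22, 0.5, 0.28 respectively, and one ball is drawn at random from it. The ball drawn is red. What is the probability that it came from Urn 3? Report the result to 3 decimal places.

Tabulate prior·likelihood by source: [1] prior 0.22, lik 0.6154, product 0.1354; [2] prior 0.5, lik 0.4444, product 0.2222; [3] prior 0.28, lik 0.625, product 0.1750.
Normalizing constant = 0.53261; the posterior for Urn 3 is its product over the sum, 0.1750/0.53261 = 0.329.

Posterior probability ≈ 0.329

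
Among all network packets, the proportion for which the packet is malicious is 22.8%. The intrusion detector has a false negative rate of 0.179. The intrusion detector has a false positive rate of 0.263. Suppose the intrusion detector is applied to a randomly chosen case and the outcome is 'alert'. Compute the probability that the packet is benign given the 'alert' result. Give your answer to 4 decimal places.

P(¬H | E) ≈ 0.5203

Write H for 'the packet is malicious'. Prior odds H:¬H = 0.228/0.772 = 0.29534. For the 'alert' outcome, the likelihood ratio is 0.821/0.263 = 3.1217.
Posterior odds = 0.29534 × 3.1217 = 0.92194, so P(H|E) = 0.92194/(1+0.92194) = 0.4797. Then P(¬H|E) = 1 − 0.4797 = 0.5203.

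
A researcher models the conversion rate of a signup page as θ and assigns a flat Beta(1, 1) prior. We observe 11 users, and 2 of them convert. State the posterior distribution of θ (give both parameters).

The binomial likelihood is conjugate to the Beta prior: with 2 successes and 9 failures, the posterior is Beta(1+2, 1+9) = Beta(3, 10).

Posterior: Beta(3, 10)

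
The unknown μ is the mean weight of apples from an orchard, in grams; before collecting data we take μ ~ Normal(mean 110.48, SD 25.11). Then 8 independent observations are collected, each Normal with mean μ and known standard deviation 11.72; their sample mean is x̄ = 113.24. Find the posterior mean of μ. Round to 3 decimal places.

Prior precision 1/τ₀² = 1/25.11² = 0.00158601; data precision n/σ² = 8/11.72² = 0.0582418.
Posterior precision = 0.00158601 + 0.0582418 = 0.0598278.
Posterior mean = (0.00158601·110.48 + 0.0582418·113.24) / 0.0598278 = 113.167.

Posterior mean ≈ 113.167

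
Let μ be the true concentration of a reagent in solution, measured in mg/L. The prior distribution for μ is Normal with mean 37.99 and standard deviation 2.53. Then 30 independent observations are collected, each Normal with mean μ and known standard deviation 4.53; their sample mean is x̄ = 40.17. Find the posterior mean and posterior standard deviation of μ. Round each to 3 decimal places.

With known σ, the Normal prior is conjugate. Weight on the data is w = (n/σ²)/(n/σ² + 1/τ₀²) = 1.46192/(1.46192+0.156228) = 0.90345.
Posterior mean = w·x̄ + (1−w)·μ₀ = 0.90345·40.17 + 0.096547·37.99 = 39.960. Posterior variance = 1/(1.46192+0.156228) = 0.617989, so SD = 0.786.

Posterior mean ≈ 39.960; posterior SD ≈ 0.786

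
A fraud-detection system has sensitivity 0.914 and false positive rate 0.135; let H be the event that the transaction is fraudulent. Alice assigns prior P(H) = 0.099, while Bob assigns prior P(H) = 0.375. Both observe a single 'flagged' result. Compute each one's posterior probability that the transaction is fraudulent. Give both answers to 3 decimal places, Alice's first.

Alice: 0.427; Bob: 0.802

P('+'|H) = 0.914, P('+'|¬H) = 0.135.
Alice: numerator 0.914·0.099 = 0.090486; evidence = 0.090486+0.135·0.901 = 0.21212; posterior = 0.427.
Bob: numerator 0.914·0.375 = 0.34275; evidence = 0.34275+0.135·0.625 = 0.42712; posterior = 0.802.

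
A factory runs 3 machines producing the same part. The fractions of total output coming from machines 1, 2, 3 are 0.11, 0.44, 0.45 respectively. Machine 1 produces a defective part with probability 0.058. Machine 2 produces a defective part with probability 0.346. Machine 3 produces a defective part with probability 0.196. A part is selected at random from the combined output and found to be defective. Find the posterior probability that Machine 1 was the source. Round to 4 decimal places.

P(defective|M1) = 0.058; P(defective|M2) = 0.346; P(defective|M3) = 0.196.
Prior × likelihood for each source: 0.11·0.058=0.006380, 0.44·0.346=0.1522, 0.45·0.196=0.08820. Summing gives P(defective) = 0.24682.
P(Machine 1 | defective) = 0.006380 / 0.24682 = 0.0258.

Posterior probability ≈ 0.0258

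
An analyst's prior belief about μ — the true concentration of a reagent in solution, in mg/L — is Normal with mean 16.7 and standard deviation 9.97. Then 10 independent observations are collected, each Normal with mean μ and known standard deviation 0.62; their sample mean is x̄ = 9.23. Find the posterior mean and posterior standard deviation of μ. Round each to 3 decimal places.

Prior precision 1/τ₀² = 1/9.97² = 0.0100603; data precision n/σ² = 10/0.62² = 26.0146.
Posterior precision = 0.0100603 + 26.0146 = 26.0246, giving posterior SD = 1/√26.0246 = 0.196.
Posterior mean = (0.0100603·16.7 + 26.0146·9.23) / 26.0246 = 9.233.

Posterior mean ≈ 9.233; posterior SD ≈ 0.196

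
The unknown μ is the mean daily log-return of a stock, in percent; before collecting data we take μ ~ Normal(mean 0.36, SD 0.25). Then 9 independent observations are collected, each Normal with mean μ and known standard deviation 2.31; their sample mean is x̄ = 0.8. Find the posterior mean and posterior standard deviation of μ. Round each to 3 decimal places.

Posterior mean ≈ 0.402; posterior SD ≈ 0.238

Prior precision 1/τ₀² = 1/0.25² = 16.0000; data precision n/σ² = 9/2.31² = 1.68663.
Posterior precision = 16.0000 + 1.68663 = 17.6866, giving posterior SD = 1/√17.6866 = 0.238.
Posterior mean = (16.0000·0.36 + 1.68663·0.8) / 17.6866 = 0.402.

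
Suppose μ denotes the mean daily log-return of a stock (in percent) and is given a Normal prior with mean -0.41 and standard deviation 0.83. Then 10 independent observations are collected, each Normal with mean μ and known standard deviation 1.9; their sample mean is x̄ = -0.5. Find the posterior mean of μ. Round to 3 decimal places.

With known σ, the Normal prior is conjugate. Weight on the data is w = (n/σ²)/(n/σ² + 1/τ₀²) = 2.77008/(2.77008+1.45159) = 0.65616.
Posterior mean = w·x̄ + (1−w)·μ₀ = 0.65616·-0.5 + 0.34384·-0.41 = -0.469.

Posterior mean ≈ -0.469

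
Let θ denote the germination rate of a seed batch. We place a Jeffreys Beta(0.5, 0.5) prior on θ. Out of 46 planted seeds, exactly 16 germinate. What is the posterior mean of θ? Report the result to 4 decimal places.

The binomial likelihood is conjugate to the Beta prior: with 16 successes and 30 failures, the posterior is Beta(0.5+16, 0.5+30) = Beta(16.5, 30.5).
Posterior mean = α/(α+β) = 16.5/47 = 0.3511.

Posterior mean ≈ 0.3511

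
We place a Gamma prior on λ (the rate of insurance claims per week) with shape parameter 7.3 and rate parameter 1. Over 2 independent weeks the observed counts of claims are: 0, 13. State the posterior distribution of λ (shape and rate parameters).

Posterior: Gamma(shape=20.3, rate=3)

The Poisson likelihood adds the total count to the shape and the number of exposure periods to the rate. Here ∑xᵢ = 13 and n = 2, so shape 7.3→20.3 and rate 1→3.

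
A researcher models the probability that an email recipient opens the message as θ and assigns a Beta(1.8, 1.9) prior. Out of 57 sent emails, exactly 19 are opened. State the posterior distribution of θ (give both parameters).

Posterior: Beta(20.8, 39.9)

Observing 19 successes and 38 failures updates Beta(1.8, 1.9) by adding the success and failure counts to the two shape parameters: α = 1.8+19 = 20.8, β = 1.9+38 = 39.9.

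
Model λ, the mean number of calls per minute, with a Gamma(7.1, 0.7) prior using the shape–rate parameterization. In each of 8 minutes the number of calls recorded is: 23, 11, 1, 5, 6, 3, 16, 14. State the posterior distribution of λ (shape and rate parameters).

Posterior: Gamma(shape=86.1, rate=8.7)

Total count ∑xᵢ = 79 over n = 8 minutes.
Gamma is conjugate to the Poisson likelihood: posterior is Gamma(shape = 7.1+79 = 86.1, rate = 0.7+8 = 8.7).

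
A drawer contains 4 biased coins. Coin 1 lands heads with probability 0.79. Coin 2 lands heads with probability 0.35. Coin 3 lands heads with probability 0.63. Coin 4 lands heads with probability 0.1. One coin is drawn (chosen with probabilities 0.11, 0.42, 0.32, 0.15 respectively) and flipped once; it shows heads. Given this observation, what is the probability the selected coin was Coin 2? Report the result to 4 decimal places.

Tabulate prior·likelihood by source: [1] prior 0.11, lik 0.79, product 0.08690; [2] prior 0.42, lik 0.35, product 0.1470; [3] prior 0.32, lik 0.63, product 0.2016; [4] prior 0.15, lik 0.1, product 0.01500.
Normalizing constant = 0.45050; the posterior for Coin 2 is its product over the sum, 0.1470/0.45050 = 0.3263.

Posterior probability ≈ 0.3263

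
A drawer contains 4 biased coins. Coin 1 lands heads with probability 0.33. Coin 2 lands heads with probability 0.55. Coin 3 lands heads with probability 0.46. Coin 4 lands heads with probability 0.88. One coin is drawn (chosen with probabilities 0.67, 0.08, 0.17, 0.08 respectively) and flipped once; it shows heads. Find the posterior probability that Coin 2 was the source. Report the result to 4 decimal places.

P(heads|C1) = 0.33; P(heads|C2) = 0.55; P(heads|C3) = 0.46; P(heads|C4) = 0.88.
Prior × likelihood for each source: 0.67·0.33=0.2211, 0.08·0.55=0.04400, 0.17·0.46=0.07820, 0.08·0.88=0.07040. Summing gives P(heads) = 0.41370.
P(Coin 2 | heads) = 0.04400 / 0.41370 = 0.1064.

Posterior probability ≈ 0.1064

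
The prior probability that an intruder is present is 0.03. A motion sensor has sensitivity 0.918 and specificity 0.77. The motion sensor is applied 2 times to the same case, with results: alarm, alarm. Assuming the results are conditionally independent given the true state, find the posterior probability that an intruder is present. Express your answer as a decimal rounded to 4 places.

Let H be the event that an intruder is present; start with P(H) = 0.03. P('alarm'|H) = 0.918, P('alarm'|¬H) = 0.23.
Update on result 1 ('alarm'): P(H) ← 0.918·0.0300 / (0.918·0.0300 + 0.23·0.9700) = 0.027540/0.25064 = 0.1099.
Update on result 2 ('alarm'): P(H) ← 0.918·0.1099 / (0.918·0.1099 + 0.23·0.8901) = 0.10087/0.30560 = 0.3301.

Posterior P(H) ≈ 0.3301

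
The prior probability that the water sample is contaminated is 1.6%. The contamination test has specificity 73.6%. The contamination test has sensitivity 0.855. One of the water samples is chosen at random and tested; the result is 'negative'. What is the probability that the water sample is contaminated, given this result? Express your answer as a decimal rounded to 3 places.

Let H be the event that the water sample is contaminated. P(H) = 0.016, so P(¬H) = 0.984. With E the 'negative' result, P(E|H) = 0.145 and P(E|¬H) = 0.736.
P(E) = 0.145·0.016 + 0.736·0.984 = 0.0023200 + 0.72422 = 0.72654.
By Bayes' theorem, P(H|E) = 0.0023200 / 0.72654 = 0.003.

P(H | E) ≈ 0.003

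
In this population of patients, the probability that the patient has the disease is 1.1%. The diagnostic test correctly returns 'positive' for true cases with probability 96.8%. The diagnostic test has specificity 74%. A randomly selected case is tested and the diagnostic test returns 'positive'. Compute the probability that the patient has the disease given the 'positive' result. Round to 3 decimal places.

P(H | E) ≈ 0.040

Let H be the event that the patient has the disease. P(H) = 0.011, so P(¬H) = 0.989. With E the 'positive' result, P(E|H) = 0.968 and P(E|¬H) = 0.26.
P(E) = 0.968·0.011 + 0.26·0.989 = 0.010648 + 0.25714 = 0.26779.
By Bayes' theorem, P(H|E) = 0.010648 / 0.26779 = 0.040.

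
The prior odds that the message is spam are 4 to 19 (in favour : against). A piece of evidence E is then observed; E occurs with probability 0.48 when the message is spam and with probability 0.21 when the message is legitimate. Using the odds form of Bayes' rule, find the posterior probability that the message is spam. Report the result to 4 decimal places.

Posterior probability ≈ 0.3249

Prior odds = 4/19 = 0.21053. In log-odds, ln(0.21053) = -1.5581.
Add log likelihood ratio: ln(2.2857) = 0.82668.
Posterior log-odds = -0.73147, so posterior odds = exp(-0.73147) = 0.48120. Converting, P(H|E) = 0.48120/1.4812 = 0.3249.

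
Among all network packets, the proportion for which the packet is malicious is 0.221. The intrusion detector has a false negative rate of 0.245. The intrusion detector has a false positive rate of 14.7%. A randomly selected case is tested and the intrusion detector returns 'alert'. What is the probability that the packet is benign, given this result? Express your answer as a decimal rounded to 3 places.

Write H for 'the packet is malicious'. Prior odds H:¬H = 0.221/0.779 = 0.28370. For the 'alert' outcome, the likelihood ratio is 0.755/0.147 = 5.1361.
Posterior odds = 0.28370 × 5.1361 = 1.4571, so P(H|E) = 1.4571/(1+1.4571) = 0.593. Then P(¬H|E) = 1 − 0.593 = 0.407.

P(¬H | E) ≈ 0.407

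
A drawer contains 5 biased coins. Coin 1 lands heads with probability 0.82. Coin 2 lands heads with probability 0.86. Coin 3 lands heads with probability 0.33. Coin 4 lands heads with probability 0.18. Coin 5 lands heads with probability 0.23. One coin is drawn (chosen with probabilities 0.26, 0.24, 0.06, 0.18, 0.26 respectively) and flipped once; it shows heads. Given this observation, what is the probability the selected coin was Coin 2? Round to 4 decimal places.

Tabulate prior·likelihood by source: [1] prior 0.26, lik 0.82, product 0.2132; [2] prior 0.24, lik 0.86, product 0.2064; [3] prior 0.06, lik 0.33, product 0.01980; [4] prior 0.18, lik 0.18, product 0.03240; [5] prior 0.26, lik 0.23, product 0.05980.
Normalizing constant = 0.53160; the posterior for Coin 2 is its product over the sum, 0.2064/0.53160 = 0.3883.

Posterior probability ≈ 0.3883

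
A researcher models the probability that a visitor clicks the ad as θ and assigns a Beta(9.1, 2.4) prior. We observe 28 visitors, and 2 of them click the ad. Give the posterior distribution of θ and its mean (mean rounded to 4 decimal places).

The binomial likelihood is conjugate to the Beta prior: with 2 successes and 26 failures, the posterior is Beta(9.1+2, 2.4+26) = Beta(11.1, 28.4).
Posterior mean = α/(α+β) = 11.1/39.5 = 0.2810.

Posterior: Beta(11.1, 28.4); mean ≈ 0.2810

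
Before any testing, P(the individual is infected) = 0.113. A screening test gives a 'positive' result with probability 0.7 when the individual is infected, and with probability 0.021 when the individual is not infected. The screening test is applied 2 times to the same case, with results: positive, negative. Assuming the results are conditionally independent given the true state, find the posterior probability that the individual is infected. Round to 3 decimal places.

Posterior P(H) ≈ 0.565

Let H be the event that the individual is infected; start with P(H) = 0.113. P('positive'|H) = 0.7, P('positive'|¬H) = 0.021.
Update on result 1 ('positive'): P(H) ← 0.7·0.1130 / (0.7·0.1130 + 0.021·0.8870) = 0.079100/0.097727 = 0.8094.
Update on result 2 ('negative'): P(H) ← 0.3·0.8094 / (0.3·0.8094 + 0.979·0.1906) = 0.24282/0.42942 = 0.5655.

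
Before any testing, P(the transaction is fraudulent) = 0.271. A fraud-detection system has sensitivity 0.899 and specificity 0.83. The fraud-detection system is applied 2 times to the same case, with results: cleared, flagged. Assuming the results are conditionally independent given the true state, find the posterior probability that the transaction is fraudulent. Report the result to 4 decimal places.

With H the event that the transaction is fraudulent, the joint likelihood of the observed sequence is P(data|H) = 0.101·0.899 = 0.090799 and P(data|¬H) = 0.83·0.17 = 0.14110.
Bayes: P(H|data) = 0.271·0.090799 / (0.271·0.090799 + 0.729·0.14110) = 0.024607/0.12747 = 0.1930.

Posterior P(H) ≈ 0.1930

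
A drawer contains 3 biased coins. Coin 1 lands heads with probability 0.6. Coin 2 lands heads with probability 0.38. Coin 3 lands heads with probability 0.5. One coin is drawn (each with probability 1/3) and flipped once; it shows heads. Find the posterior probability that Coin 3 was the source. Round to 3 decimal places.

P(heads|C1) = 0.6; P(heads|C2) = 0.38; P(heads|C3) = 0.5.
Prior × likelihood for each source: 0.333333·0.6=0.2000, 0.333333·0.38=0.1267, 0.333333·0.5=0.1667. Summing gives P(heads) = 0.49333.
P(Coin 3 | heads) = 0.1667 / 0.49333 = 0.338.

Posterior probability ≈ 0.338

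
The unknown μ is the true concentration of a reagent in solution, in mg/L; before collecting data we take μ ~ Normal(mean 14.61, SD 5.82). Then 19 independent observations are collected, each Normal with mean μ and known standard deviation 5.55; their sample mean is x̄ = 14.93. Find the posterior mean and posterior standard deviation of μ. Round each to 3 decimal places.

Posterior mean ≈ 14.915; posterior SD ≈ 1.244

Prior precision 1/τ₀² = 1/5.82² = 0.0295226; data precision n/σ² = 19/5.55² = 0.616833.
Posterior precision = 0.0295226 + 0.616833 = 0.646356, giving posterior SD = 1/√0.646356 = 1.244.
Posterior mean = (0.0295226·14.61 + 0.616833·14.93) / 0.646356 = 14.915.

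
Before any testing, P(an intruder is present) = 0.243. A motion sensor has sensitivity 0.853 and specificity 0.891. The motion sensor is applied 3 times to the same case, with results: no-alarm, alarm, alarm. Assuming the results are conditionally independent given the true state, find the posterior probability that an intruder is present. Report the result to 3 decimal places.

Posterior P(H) ≈ 0.764

With H the event that an intruder is present, the joint likelihood of the observed sequence is P(data|H) = 0.147·0.853·0.853 = 0.10696 and P(data|¬H) = 0.891·0.109·0.109 = 0.010586.
Bayes: P(H|data) = 0.243·0.10696 / (0.243·0.10696 + 0.757·0.010586) = 0.025991/0.034005 = 0.7643.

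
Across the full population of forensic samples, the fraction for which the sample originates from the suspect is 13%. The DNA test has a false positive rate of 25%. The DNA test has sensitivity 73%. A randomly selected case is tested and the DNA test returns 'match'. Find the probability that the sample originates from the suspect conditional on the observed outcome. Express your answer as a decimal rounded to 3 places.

Let H be the event that the sample originates from the suspect. P(H) = 0.13, so P(¬H) = 0.87. With E the 'match' result, P(E|H) = 0.73 and P(E|¬H) = 0.25.
P(E) = 0.73·0.13 + 0.25·0.87 = 0.094900 + 0.21750 = 0.31240.
By Bayes' theorem, P(H|E) = 0.094900 / 0.31240 = 0.304.

P(H | E) ≈ 0.304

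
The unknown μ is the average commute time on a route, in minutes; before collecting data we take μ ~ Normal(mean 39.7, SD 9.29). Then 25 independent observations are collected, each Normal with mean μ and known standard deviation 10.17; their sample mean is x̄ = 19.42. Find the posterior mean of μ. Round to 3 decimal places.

Prior precision 1/τ₀² = 1/9.29² = 0.0115869; data precision n/σ² = 25/10.17² = 0.241712.
Posterior precision = 0.0115869 + 0.241712 = 0.253299.
Posterior mean = (0.0115869·39.7 + 0.241712·19.42) / 0.253299 = 20.348.

Posterior mean ≈ 20.348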